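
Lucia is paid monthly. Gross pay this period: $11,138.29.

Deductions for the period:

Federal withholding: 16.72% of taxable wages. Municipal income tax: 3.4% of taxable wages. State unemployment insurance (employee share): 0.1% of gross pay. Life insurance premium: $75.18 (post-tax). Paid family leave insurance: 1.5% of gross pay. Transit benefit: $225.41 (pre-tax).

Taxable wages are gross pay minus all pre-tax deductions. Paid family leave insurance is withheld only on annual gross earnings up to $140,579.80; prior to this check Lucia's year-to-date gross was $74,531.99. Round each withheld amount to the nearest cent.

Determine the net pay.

Transit benefit: $225.41
Taxable wages = $11,138.29 − $225.41 = $10,912.88
Municipal income tax: $10,912.88 × 0.034 = $371.04
Federal withholding: $10,912.88 × 0.1672 = $1,824.63
State unemployment insurance (employee share): $11,138.29 × 0.001 = $11.14
Paid family leave insurance: cap not yet reached, full $11,138.29 is subject → $11,138.29 × 0.015 = $167.07
Life insurance premium: $75.18
Total deductions = $225.41 + $371.04 + $1,824.63 + $11.14 + $167.07 + $75.18 = $2,674.47
Net pay = $11,138.29 − $2,674.47 = $8,463.82

$8,463.82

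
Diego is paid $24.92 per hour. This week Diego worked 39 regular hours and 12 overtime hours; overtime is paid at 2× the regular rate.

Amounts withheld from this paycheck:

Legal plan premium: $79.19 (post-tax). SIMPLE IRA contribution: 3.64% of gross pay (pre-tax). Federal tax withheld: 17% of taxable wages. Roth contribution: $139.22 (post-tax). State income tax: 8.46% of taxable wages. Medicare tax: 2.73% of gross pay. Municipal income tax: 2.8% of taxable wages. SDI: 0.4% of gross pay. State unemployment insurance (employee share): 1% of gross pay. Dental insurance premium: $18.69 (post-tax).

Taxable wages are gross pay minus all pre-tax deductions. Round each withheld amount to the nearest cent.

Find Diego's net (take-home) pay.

$783.35

Regular pay: 39 × $24.92 = $971.88
Overtime pay: 12 × $24.92 × 2 = $598.08
Gross pay = $971.88 + $598.08 = $1,569.96
SIMPLE IRA contribution: $1,569.96 × 0.0364 = $57.15
Taxable wages = $1,569.96 − $57.15 = $1,512.81
Federal tax withheld: $1,512.81 × 0.17 = $257.18
State income tax: $1,512.81 × 0.0846 = $127.98
Municipal income tax: $1,512.81 × 0.028 = $42.36
Medicare tax: $1,569.96 × 0.0273 = $42.86
State unemployment insurance (employee share): $1,569.96 × 0.01 = $15.70
SDI: $1,569.96 × 0.004 = $6.28
Roth contribution: $139.22
Legal plan premium: $79.19
Dental insurance premium: $18.69
Total deductions = $57.15 + $257.18 + $127.98 + $42.36 + $42.86 + $15.70 + $6.28 + $139.22 + $79.19 + $18.69 = $786.61
Net pay = $1,569.96 − $786.61 = $783.35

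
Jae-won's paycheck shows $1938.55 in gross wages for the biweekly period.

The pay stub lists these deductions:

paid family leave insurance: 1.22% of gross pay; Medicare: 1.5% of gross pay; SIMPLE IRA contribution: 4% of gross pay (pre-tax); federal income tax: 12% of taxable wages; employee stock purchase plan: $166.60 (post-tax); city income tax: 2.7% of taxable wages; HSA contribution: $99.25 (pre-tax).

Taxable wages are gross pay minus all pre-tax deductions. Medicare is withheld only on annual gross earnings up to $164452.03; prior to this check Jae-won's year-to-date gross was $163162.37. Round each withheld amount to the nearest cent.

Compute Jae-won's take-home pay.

$1293.19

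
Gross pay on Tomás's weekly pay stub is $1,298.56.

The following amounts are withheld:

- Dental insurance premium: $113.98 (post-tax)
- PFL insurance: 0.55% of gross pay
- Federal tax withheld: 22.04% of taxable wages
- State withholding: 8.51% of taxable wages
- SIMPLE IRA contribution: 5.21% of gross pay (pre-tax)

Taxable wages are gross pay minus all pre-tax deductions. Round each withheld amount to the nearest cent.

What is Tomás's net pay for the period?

$733.75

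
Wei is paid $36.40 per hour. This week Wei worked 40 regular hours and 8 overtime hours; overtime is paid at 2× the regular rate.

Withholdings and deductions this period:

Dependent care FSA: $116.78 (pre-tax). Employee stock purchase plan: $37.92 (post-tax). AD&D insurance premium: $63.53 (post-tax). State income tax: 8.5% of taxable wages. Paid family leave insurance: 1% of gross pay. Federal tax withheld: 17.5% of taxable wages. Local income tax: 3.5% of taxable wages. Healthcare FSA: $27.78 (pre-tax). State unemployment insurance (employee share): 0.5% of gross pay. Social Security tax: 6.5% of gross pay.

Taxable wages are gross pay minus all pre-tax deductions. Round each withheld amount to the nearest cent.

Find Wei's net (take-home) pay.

Regular pay: 40 × $36.40 = $1,456.00
Overtime pay: 8 × $36.40 × 2 = $582.40
Gross pay = $1,456.00 + $582.40 = $2,038.40
Healthcare FSA: $27.78
Dependent care FSA: $116.78
Pre-tax total = $27.78 + $116.78 = $144.56
Taxable wages = $2,038.40 − $144.56 = $1,893.84
State income tax: $1,893.84 × 0.085 = $160.98
Federal tax withheld: $1,893.84 × 0.175 = $331.42
Local income tax: $1,893.84 × 0.035 = $66.28
Paid family leave insurance: $2,038.40 × 0.01 = $20.38
Social Security tax: $2,038.40 × 0.065 = $132.50
State unemployment insurance (employee share): $2,038.40 × 0.005 = $10.19
Employee stock purchase plan: $37.92
AD&D insurance premium: $63.53
Total deductions = $27.78 + $116.78 + $160.98 + $331.42 + $66.28 + $20.38 + $132.50 + $10.19 + $37.92 + $63.53 = $967.76
Net pay = $2,038.40 − $967.76 = $1,070.64

$1,070.64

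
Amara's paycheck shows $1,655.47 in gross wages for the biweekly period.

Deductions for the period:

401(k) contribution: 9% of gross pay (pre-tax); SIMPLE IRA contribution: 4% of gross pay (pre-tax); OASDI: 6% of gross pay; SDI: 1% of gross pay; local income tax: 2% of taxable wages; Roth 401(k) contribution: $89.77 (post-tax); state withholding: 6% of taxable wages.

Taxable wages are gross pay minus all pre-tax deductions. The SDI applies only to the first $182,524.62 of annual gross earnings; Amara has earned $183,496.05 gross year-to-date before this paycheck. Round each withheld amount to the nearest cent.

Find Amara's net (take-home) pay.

401(k) contribution: $1,655.47 × 0.09 = $148.99
SIMPLE IRA contribution: $1,655.47 × 0.04 = $66.22
Pre-tax total = $148.99 + $66.22 = $215.21
Taxable wages = $1,655.47 − $215.21 = $1,440.26
Local income tax: $1,440.26 × 0.02 = $28.81
State withholding: $1,440.26 × 0.06 = $86.42
SDI: annual cap $182,524.62 already reached (YTD $183,496.05), so $0.00
OASDI: $1,655.47 × 0.06 = $99.33
Roth 401(k) contribution: $89.77
Total deductions = $148.99 + $66.22 + $28.81 + $86.42 + $0.00 + $99.33 + $89.77 = $519.54
Net pay = $1,655.47 − $519.54 = $1,135.93

$1,135.93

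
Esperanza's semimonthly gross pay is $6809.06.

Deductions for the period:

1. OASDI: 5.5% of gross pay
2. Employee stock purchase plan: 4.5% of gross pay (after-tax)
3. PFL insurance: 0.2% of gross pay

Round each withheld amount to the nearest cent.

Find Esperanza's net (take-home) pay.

PFL insurance: $6809.06 × 0.002 = $13.62
OASDI: $6809.06 × 0.055 = $374.50
Employee stock purchase plan: $6809.06 × 0.045 = $306.41
Total deductions = $13.62 + $374.50 + $306.41 = $694.53
Net pay = $6809.06 − $694.53 = $6114.53

$6114.53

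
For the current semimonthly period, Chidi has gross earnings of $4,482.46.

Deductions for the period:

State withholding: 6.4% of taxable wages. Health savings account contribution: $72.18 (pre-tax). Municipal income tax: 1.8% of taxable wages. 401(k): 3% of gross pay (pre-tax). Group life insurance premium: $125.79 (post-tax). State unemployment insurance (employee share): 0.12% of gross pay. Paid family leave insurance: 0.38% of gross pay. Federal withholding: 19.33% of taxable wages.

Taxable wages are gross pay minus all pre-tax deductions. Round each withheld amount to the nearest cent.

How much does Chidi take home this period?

$2,950.49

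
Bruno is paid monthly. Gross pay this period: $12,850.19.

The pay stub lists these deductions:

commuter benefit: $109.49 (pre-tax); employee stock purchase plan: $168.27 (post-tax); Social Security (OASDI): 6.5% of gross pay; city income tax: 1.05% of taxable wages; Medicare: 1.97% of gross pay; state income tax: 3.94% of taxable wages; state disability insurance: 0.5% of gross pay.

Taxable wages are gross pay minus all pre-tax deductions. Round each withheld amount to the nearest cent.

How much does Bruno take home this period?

$10,784.01

Commuter benefit: $109.49
Taxable wages = $12,850.19 − $109.49 = $12,740.70
City income tax: $12,740.70 × 0.0105 = $133.78
State income tax: $12,740.70 × 0.0394 = $501.98
Social Security (OASDI): $12,850.19 × 0.065 = $835.26
State disability insurance: $12,850.19 × 0.005 = $64.25
Medicare: $12,850.19 × 0.0197 = $253.15
Employee stock purchase plan: $168.27
Total deductions = $109.49 + $133.78 + $501.98 + $835.26 + $64.25 + $253.15 + $168.27 = $2,066.18
Net pay = $12,850.19 − $2,066.18 = $10,784.01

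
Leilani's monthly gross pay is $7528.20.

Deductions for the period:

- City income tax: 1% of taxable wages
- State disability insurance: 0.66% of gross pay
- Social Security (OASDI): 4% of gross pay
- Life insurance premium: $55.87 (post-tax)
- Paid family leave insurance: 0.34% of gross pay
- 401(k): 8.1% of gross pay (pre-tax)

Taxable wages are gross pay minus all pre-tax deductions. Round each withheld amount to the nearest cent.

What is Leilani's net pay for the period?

$6416.95

401(k): $7528.20 × 0.081 = $609.78
Taxable wages = $7528.20 − $609.78 = $6918.42
City income tax: $6918.42 × 0.01 = $69.18
State disability insurance: $7528.20 × 0.0066 = $49.69
Social Security (OASDI): $7528.20 × 0.04 = $301.13
Paid family leave insurance: $7528.20 × 0.0034 = $25.60
Life insurance premium: $55.87
Total deductions = $609.78 + $69.18 + $49.69 + $301.13 + $25.60 + $55.87 = $1111.25
Net pay = $7528.20 − $1111.25 = $6416.95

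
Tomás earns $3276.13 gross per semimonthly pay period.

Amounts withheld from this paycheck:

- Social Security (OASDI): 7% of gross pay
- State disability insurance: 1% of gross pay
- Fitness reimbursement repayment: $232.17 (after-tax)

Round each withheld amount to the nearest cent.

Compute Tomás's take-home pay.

$2781.87

State disability insurance: $3276.13 × 0.01 = $32.76
Social Security (OASDI): $3276.13 × 0.07 = $229.33
Fitness reimbursement repayment: $232.17
Total deductions = $32.76 + $229.33 + $232.17 = $494.26
Net pay = $3276.13 − $494.26 = $2781.87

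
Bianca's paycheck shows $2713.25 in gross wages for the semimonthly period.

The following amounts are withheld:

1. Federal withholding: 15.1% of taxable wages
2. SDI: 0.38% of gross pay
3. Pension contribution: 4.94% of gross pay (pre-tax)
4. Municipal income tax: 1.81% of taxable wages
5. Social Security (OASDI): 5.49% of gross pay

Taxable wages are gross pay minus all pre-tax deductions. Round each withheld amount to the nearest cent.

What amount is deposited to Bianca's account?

$1983.81

Pension contribution: $2713.25 × 0.0494 = $134.03
Taxable wages = $2713.25 − $134.03 = $2579.22
Federal withholding: $2579.22 × 0.151 = $389.46
Municipal income tax: $2579.22 × 0.0181 = $46.68
SDI: $2713.25 × 0.0038 = $10.31
Social Security (OASDI): $2713.25 × 0.0549 = $148.96
Total deductions = $134.03 + $389.46 + $46.68 + $10.31 + $148.96 = $729.44
Net pay = $2713.25 − $729.44 = $1983.81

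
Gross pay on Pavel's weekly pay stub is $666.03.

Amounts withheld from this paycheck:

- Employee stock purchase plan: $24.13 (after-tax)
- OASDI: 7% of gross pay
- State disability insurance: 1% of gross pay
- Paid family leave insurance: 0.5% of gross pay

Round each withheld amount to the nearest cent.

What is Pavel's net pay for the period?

OASDI: $666.03 × 0.07 = $46.62
State disability insurance: $666.03 × 0.01 = $6.66
Paid family leave insurance: $666.03 × 0.005 = $3.33
Employee stock purchase plan: $24.13
Total deductions = $46.62 + $6.66 + $3.33 + $24.13 = $80.74
Net pay = $666.03 − $80.74 = $585.29

$585.29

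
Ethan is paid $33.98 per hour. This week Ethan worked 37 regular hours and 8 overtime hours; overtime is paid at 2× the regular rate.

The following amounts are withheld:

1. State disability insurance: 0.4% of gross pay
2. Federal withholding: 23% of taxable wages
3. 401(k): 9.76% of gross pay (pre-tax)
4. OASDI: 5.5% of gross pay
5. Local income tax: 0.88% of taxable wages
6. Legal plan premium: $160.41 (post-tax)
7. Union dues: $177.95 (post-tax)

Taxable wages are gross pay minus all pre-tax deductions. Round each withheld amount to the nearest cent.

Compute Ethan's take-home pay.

$792.47

Regular pay: 37 × $33.98 = $1,257.26
Overtime pay: 8 × $33.98 × 2 = $543.68
Gross pay = $1,257.26 + $543.68 = $1,800.94
401(k): $1,800.94 × 0.0976 = $175.77
Taxable wages = $1,800.94 − $175.77 = $1,625.17
Federal withholding: $1,625.17 × 0.23 = $373.79
Local income tax: $1,625.17 × 0.0088 = $14.30
State disability insurance: $1,800.94 × 0.004 = $7.20
OASDI: $1,800.94 × 0.055 = $99.05
Legal plan premium: $160.41
Union dues: $177.95
Total deductions = $175.77 + $373.79 + $14.30 + $7.20 + $99.05 + $160.41 + $177.95 = $1,008.47
Net pay = $1,800.94 − $1,008.47 = $792.47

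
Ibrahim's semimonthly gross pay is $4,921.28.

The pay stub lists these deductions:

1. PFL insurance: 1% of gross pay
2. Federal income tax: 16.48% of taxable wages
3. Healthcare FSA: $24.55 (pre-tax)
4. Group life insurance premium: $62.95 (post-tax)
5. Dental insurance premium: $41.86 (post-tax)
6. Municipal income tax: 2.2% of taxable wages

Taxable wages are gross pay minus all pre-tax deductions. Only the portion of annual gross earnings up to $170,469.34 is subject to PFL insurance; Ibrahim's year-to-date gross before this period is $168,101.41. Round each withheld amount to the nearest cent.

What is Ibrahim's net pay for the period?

Healthcare FSA: $24.55
Taxable wages = $4,921.28 − $24.55 = $4,896.73
Municipal income tax: $4,896.73 × 0.022 = $107.73
Federal income tax: $4,896.73 × 0.1648 = $806.98
PFL insurance: only $170,469.34 − $168,101.41 = $2,367.93 of this check is subject → $2,367.93 × 0.01 = $23.68
Dental insurance premium: $41.86
Group life insurance premium: $62.95
Total deductions = $24.55 + $107.73 + $806.98 + $23.68 + $41.86 + $62.95 = $1,067.75
Net pay = $4,921.28 − $1,067.75 = $3,853.53

$3,853.53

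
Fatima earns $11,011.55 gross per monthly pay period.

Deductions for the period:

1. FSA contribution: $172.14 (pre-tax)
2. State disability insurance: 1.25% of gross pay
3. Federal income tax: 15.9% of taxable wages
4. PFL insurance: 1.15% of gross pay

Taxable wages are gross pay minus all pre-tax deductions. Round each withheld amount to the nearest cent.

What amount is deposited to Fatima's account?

$8,851.67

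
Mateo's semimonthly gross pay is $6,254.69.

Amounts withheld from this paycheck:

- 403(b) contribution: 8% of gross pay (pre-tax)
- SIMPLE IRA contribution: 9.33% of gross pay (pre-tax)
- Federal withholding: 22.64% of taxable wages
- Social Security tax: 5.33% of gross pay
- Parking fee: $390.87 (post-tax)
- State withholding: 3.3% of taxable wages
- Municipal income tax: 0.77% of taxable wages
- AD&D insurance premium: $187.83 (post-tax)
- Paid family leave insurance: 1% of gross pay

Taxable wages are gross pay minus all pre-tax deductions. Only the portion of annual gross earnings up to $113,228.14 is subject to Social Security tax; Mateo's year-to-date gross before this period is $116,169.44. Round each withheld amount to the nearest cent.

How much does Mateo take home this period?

403(b) contribution: $6,254.69 × 0.08 = $500.38
SIMPLE IRA contribution: $6,254.69 × 0.0933 = $583.56
Pre-tax total = $500.38 + $583.56 = $1,083.94
Taxable wages = $6,254.69 − $1,083.94 = $5,170.75
Municipal income tax: $5,170.75 × 0.0077 = $39.81
State withholding: $5,170.75 × 0.033 = $170.63
Federal withholding: $5,170.75 × 0.2264 = $1,170.66
Paid family leave insurance: $6,254.69 × 0.01 = $62.55
Social Security tax: annual cap $113,228.14 already reached (YTD $116,169.44), so $0.00
Parking fee: $390.87
AD&D insurance premium: $187.83
Total deductions = $500.38 + $583.56 + $39.81 + $170.63 + $1,170.66 + $62.55 + $0.00 + $390.87 + $187.83 = $3,106.29
Net pay = $6,254.69 − $3,106.29 = $3,148.40

$3,148.40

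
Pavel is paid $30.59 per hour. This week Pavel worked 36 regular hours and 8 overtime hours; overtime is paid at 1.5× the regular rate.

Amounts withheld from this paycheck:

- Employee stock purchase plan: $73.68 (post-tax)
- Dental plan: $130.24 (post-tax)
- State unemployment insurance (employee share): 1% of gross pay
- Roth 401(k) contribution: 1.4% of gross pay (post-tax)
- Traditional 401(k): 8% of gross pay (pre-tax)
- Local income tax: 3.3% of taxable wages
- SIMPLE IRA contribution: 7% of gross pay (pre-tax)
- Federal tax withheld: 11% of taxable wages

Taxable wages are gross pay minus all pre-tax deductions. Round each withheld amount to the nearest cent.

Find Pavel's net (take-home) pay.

Regular pay: 36 × $30.59 = $1,101.24
Overtime pay: 8 × $30.59 × 1.5 = $367.08
Gross pay = $1,101.24 + $367.08 = $1,468.32
SIMPLE IRA contribution: $1,468.32 × 0.07 = $102.78
Traditional 401(k): $1,468.32 × 0.08 = $117.47
Pre-tax total = $102.78 + $117.47 = $220.25
Taxable wages = $1,468.32 − $220.25 = $1,248.07
Federal tax withheld: $1,248.07 × 0.11 = $137.29
Local income tax: $1,248.07 × 0.033 = $41.19
State unemployment insurance (employee share): $1,468.32 × 0.01 = $14.68
Dental plan: $130.24
Roth 401(k) contribution: $1,468.32 × 0.014 = $20.56
Employee stock purchase plan: $73.68
Total deductions = $102.78 + $117.47 + $137.29 + $41.19 + $14.68 + $130.24 + $20.56 + $73.68 = $637.89
Net pay = $1,468.32 − $637.89 = $830.43

$830.43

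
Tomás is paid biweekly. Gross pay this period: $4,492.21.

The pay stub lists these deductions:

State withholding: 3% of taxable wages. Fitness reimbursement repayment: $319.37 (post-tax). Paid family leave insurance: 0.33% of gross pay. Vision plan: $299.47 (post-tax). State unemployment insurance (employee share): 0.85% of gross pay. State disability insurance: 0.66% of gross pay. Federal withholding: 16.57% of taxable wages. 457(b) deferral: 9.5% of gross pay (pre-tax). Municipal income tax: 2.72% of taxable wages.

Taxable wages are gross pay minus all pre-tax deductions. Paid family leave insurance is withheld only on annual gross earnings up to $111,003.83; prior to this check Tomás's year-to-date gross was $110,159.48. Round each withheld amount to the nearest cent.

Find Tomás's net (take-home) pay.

$2,469.80

457(b) deferral: $4,492.21 × 0.095 = $426.76
Taxable wages = $4,492.21 − $426.76 = $4,065.45
Federal withholding: $4,065.45 × 0.1657 = $673.65
Municipal income tax: $4,065.45 × 0.0272 = $110.58
State withholding: $4,065.45 × 0.03 = $121.96
State unemployment insurance (employee share): $4,492.21 × 0.0085 = $38.18
Paid family leave insurance: only $111,003.83 − $110,159.48 = $844.35 of this check is subject → $844.35 × 0.0033 = $2.79
State disability insurance: $4,492.21 × 0.0066 = $29.65
Vision plan: $299.47
Fitness reimbursement repayment: $319.37
Total deductions = $426.76 + $673.65 + $110.58 + $121.96 + $38.18 + $2.79 + $29.65 + $299.47 + $319.37 = $2,022.41
Net pay = $4,492.21 − $2,022.41 = $2,469.80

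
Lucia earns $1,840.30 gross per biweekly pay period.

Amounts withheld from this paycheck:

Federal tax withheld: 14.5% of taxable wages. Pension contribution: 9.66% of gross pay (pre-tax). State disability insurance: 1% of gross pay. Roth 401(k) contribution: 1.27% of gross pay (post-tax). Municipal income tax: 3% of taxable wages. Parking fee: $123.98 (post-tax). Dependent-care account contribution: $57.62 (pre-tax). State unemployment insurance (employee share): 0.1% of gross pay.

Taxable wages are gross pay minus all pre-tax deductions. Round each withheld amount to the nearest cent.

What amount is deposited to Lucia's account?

$1,156.46

Pension contribution: $1,840.30 × 0.0966 = $177.77
Dependent-care account contribution: $57.62
Pre-tax total = $177.77 + $57.62 = $235.39
Taxable wages = $1,840.30 − $235.39 = $1,604.91
Municipal income tax: $1,604.91 × 0.03 = $48.15
Federal tax withheld: $1,604.91 × 0.145 = $232.71
State unemployment insurance (employee share): $1,840.30 × 0.001 = $1.84
State disability insurance: $1,840.30 × 0.01 = $18.40
Parking fee: $123.98
Roth 401(k) contribution: $1,840.30 × 0.0127 = $23.37
Total deductions = $177.77 + $57.62 + $48.15 + $232.71 + $1.84 + $18.40 + $123.98 + $23.37 = $683.84
Net pay = $1,840.30 − $683.84 = $1,156.46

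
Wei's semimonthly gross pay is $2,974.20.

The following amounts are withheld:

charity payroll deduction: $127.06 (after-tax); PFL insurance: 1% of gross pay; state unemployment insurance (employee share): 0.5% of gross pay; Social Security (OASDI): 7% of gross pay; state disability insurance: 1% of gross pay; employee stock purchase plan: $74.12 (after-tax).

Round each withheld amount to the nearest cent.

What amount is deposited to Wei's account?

State disability insurance: $2,974.20 × 0.01 = $29.74
State unemployment insurance (employee share): $2,974.20 × 0.005 = $14.87
Social Security (OASDI): $2,974.20 × 0.07 = $208.19
PFL insurance: $2,974.20 × 0.01 = $29.74
Employee stock purchase plan: $74.12
Charity payroll deduction: $127.06
Total deductions = $29.74 + $14.87 + $208.19 + $29.74 + $74.12 + $127.06 = $483.72
Net pay = $2,974.20 − $483.72 = $2,490.48

$2,490.48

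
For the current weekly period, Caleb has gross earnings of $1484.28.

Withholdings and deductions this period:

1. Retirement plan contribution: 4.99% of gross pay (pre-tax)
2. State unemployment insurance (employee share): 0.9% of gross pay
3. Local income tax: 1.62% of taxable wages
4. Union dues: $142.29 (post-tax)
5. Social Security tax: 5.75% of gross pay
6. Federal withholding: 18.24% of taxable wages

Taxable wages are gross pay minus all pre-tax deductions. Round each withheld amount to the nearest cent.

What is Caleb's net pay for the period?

Retirement plan contribution: $1484.28 × 0.0499 = $74.07
Taxable wages = $1484.28 − $74.07 = $1410.21
Local income tax: $1410.21 × 0.0162 = $22.85
Federal withholding: $1410.21 × 0.1824 = $257.22
State unemployment insurance (employee share): $1484.28 × 0.009 = $13.36
Social Security tax: $1484.28 × 0.0575 = $85.35
Union dues: $142.29
Total deductions = $74.07 + $22.85 + $257.22 + $13.36 + $85.35 + $142.29 = $595.14
Net pay = $1484.28 − $595.14 = $889.14

$889.14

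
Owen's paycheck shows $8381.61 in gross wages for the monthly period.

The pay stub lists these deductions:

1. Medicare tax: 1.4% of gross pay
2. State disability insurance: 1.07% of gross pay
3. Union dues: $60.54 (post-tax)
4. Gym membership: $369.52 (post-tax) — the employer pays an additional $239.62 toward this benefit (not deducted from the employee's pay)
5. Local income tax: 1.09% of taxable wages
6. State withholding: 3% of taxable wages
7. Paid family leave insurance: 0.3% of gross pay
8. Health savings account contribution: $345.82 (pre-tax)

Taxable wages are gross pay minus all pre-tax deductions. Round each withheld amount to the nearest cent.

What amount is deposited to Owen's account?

$7044.91

Health savings account contribution: $345.82
Taxable wages = $8381.61 − $345.82 = $8035.79
Local income tax: $8035.79 × 0.0109 = $87.59
State withholding: $8035.79 × 0.03 = $241.07
State disability insurance: $8381.61 × 0.0107 = $89.68
Medicare tax: $8381.61 × 0.014 = $117.34
Paid family leave insurance: $8381.61 × 0.003 = $25.14
Gym membership: $369.52
Union dues: $60.54
(Employer's $239.62 toward gym membership is not withheld from the employee.)
Total deductions = $345.82 + $87.59 + $241.07 + $89.68 + $117.34 + $25.14 + $369.52 + $60.54 = $1336.70
Net pay = $8381.61 − $1336.70 = $7044.91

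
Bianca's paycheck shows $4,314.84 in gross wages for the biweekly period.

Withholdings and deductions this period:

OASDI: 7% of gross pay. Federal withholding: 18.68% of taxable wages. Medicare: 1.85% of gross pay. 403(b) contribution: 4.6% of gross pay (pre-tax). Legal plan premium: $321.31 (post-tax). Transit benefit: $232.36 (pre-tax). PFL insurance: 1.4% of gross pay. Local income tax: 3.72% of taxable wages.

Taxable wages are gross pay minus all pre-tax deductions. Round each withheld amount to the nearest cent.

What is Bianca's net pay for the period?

$2,250.41

Transit benefit: $232.36
403(b) contribution: $4,314.84 × 0.046 = $198.48
Pre-tax total = $232.36 + $198.48 = $430.84
Taxable wages = $4,314.84 − $430.84 = $3,884.00
Federal withholding: $3,884.00 × 0.1868 = $725.53
Local income tax: $3,884.00 × 0.0372 = $144.48
Medicare: $4,314.84 × 0.0185 = $79.82
OASDI: $4,314.84 × 0.07 = $302.04
PFL insurance: $4,314.84 × 0.014 = $60.41
Legal plan premium: $321.31
Total deductions = $232.36 + $198.48 + $725.53 + $144.48 + $79.82 + $302.04 + $60.41 + $321.31 = $2,064.43
Net pay = $4,314.84 − $2,064.43 = $2,250.41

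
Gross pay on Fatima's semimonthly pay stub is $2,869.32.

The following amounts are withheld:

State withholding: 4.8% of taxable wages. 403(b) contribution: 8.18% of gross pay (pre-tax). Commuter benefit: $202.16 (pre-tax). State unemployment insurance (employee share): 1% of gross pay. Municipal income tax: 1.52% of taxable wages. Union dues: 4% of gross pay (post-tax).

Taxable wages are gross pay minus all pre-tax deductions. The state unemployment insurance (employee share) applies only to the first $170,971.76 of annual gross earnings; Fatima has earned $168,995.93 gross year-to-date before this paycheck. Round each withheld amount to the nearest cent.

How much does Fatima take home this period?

403(b) contribution: $2,869.32 × 0.0818 = $234.71
Commuter benefit: $202.16
Pre-tax total = $234.71 + $202.16 = $436.87
Taxable wages = $2,869.32 − $436.87 = $2,432.45
State withholding: $2,432.45 × 0.048 = $116.76
Municipal income tax: $2,432.45 × 0.0152 = $36.97
State unemployment insurance (employee share): only $170,971.76 − $168,995.93 = $1,975.83 of this check is subject → $1,975.83 × 0.01 = $19.76
Union dues: $2,869.32 × 0.04 = $114.77
Total deductions = $234.71 + $202.16 + $116.76 + $36.97 + $19.76 + $114.77 = $725.13
Net pay = $2,869.32 − $725.13 = $2,144.19

$2,144.19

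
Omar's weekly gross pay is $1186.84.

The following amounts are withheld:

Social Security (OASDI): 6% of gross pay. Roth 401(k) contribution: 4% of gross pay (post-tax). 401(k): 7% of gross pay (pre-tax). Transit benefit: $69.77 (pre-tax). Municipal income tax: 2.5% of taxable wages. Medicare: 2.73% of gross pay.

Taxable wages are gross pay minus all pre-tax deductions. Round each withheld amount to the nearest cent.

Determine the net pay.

Transit benefit: $69.77
401(k): $1186.84 × 0.07 = $83.08
Pre-tax total = $69.77 + $83.08 = $152.85
Taxable wages = $1186.84 − $152.85 = $1033.99
Municipal income tax: $1033.99 × 0.025 = $25.85
Medicare: $1186.84 × 0.0273 = $32.40
Social Security (OASDI): $1186.84 × 0.06 = $71.21
Roth 401(k) contribution: $1186.84 × 0.04 = $47.47
Total deductions = $69.77 + $83.08 + $25.85 + $32.40 + $71.21 + $47.47 = $329.78
Net pay = $1186.84 − $329.78 = $857.06

$857.06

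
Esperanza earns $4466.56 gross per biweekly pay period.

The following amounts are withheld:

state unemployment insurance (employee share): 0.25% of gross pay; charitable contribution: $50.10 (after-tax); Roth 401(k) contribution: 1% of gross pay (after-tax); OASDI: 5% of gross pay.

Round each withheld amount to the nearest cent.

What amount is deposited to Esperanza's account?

$4137.29

State unemployment insurance (employee share): $4466.56 × 0.0025 = $11.17
OASDI: $4466.56 × 0.05 = $223.33
Charitable contribution: $50.10
Roth 401(k) contribution: $4466.56 × 0.01 = $44.67
Total deductions = $11.17 + $223.33 + $50.10 + $44.67 = $329.27
Net pay = $4466.56 − $329.27 = $4137.29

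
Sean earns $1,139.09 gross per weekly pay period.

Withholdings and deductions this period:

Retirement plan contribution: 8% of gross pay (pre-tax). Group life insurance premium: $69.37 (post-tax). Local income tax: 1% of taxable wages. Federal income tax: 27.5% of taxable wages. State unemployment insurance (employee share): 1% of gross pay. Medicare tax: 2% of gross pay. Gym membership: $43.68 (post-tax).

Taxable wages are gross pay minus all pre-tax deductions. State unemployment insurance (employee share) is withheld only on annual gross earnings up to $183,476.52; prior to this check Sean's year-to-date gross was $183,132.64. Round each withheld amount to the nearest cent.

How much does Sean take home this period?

Retirement plan contribution: $1,139.09 × 0.08 = $91.13
Taxable wages = $1,139.09 − $91.13 = $1,047.96
Local income tax: $1,047.96 × 0.01 = $10.48
Federal income tax: $1,047.96 × 0.275 = $288.19
State unemployment insurance (employee share): only $183,476.52 − $183,132.64 = $343.88 of this check is subject → $343.88 × 0.01 = $3.44
Medicare tax: $1,139.09 × 0.02 = $22.78
Gym membership: $43.68
Group life insurance premium: $69.37
Total deductions = $91.13 + $10.48 + $288.19 + $3.44 + $22.78 + $43.68 + $69.37 = $529.07
Net pay = $1,139.09 − $529.07 = $610.02

$610.02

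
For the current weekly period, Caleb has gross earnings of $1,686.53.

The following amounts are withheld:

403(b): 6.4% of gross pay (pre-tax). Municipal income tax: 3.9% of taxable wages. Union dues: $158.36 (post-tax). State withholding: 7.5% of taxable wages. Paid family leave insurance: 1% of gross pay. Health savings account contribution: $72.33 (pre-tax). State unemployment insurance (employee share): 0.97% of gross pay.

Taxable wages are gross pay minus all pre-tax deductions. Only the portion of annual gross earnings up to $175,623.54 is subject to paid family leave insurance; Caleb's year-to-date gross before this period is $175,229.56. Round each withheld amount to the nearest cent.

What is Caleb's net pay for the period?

Health savings account contribution: $72.33
403(b): $1,686.53 × 0.064 = $107.94
Pre-tax total = $72.33 + $107.94 = $180.27
Taxable wages = $1,686.53 − $180.27 = $1,506.26
State withholding: $1,506.26 × 0.075 = $112.97
Municipal income tax: $1,506.26 × 0.039 = $58.74
State unemployment insurance (employee share): $1,686.53 × 0.0097 = $16.36
Paid family leave insurance: only $175,623.54 − $175,229.56 = $393.98 of this check is subject → $393.98 × 0.01 = $3.94
Union dues: $158.36
Total deductions = $72.33 + $107.94 + $112.97 + $58.74 + $16.36 + $3.94 + $158.36 = $530.64
Net pay = $1,686.53 − $530.64 = $1,155.89

$1,155.89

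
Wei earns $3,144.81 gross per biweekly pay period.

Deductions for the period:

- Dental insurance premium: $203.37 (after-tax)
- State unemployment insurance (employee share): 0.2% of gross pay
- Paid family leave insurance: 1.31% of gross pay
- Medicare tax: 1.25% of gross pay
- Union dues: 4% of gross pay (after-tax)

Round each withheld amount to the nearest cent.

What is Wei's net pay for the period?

$2,728.85

State unemployment insurance (employee share): $3,144.81 × 0.002 = $6.29
Medicare tax: $3,144.81 × 0.0125 = $39.31
Paid family leave insurance: $3,144.81 × 0.0131 = $41.20
Dental insurance premium: $203.37
Union dues: $3,144.81 × 0.04 = $125.79
Total deductions = $6.29 + $39.31 + $41.20 + $203.37 + $125.79 = $415.96
Net pay = $3,144.81 − $415.96 = $2,728.85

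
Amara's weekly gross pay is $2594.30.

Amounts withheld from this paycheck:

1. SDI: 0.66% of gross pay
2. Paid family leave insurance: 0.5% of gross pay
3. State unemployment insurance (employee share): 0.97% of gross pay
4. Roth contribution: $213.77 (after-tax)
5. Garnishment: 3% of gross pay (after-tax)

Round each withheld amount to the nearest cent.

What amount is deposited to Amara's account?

$2247.45

Paid family leave insurance: $2594.30 × 0.005 = $12.97
SDI: $2594.30 × 0.0066 = $17.12
State unemployment insurance (employee share): $2594.30 × 0.0097 = $25.16
Garnishment: $2594.30 × 0.03 = $77.83
Roth contribution: $213.77
Total deductions = $12.97 + $17.12 + $25.16 + $77.83 + $213.77 = $346.85
Net pay = $2594.30 − $346.85 = $2247.45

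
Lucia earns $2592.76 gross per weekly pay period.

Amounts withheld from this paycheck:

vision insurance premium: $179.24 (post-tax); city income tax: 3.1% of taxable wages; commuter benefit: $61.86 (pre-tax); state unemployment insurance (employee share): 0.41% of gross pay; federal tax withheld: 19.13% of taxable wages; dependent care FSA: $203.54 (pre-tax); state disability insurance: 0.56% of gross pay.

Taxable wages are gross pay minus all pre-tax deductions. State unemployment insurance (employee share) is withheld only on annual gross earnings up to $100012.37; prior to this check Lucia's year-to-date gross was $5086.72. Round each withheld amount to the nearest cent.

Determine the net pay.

Dependent care FSA: $203.54
Commuter benefit: $61.86
Pre-tax total = $203.54 + $61.86 = $265.40
Taxable wages = $2592.76 − $265.40 = $2327.36
City income tax: $2327.36 × 0.031 = $72.15
Federal tax withheld: $2327.36 × 0.1913 = $445.22
State disability insurance: $2592.76 × 0.0056 = $14.52
State unemployment insurance (employee share): cap not yet reached, full $2592.76 is subject → $2592.76 × 0.0041 = $10.63
Vision insurance premium: $179.24
Total deductions = $203.54 + $61.86 + $72.15 + $445.22 + $14.52 + $10.63 + $179.24 = $987.16
Net pay = $2592.76 − $987.16 = $1605.60

$1605.60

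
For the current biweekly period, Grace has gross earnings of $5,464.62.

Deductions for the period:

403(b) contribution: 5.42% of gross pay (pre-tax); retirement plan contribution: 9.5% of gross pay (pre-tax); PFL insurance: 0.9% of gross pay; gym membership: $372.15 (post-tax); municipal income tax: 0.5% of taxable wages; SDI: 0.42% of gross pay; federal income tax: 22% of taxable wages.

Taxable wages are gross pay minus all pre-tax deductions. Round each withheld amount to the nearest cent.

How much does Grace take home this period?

Retirement plan contribution: $5,464.62 × 0.095 = $519.14
403(b) contribution: $5,464.62 × 0.0542 = $296.18
Pre-tax total = $519.14 + $296.18 = $815.32
Taxable wages = $5,464.62 − $815.32 = $4,649.30
Federal income tax: $4,649.30 × 0.22 = $1,022.85
Municipal income tax: $4,649.30 × 0.005 = $23.25
SDI: $5,464.62 × 0.0042 = $22.95
PFL insurance: $5,464.62 × 0.009 = $49.18
Gym membership: $372.15
Total deductions = $519.14 + $296.18 + $1,022.85 + $23.25 + $22.95 + $49.18 + $372.15 = $2,305.70
Net pay = $5,464.62 − $2,305.70 = $3,158.92

$3,158.92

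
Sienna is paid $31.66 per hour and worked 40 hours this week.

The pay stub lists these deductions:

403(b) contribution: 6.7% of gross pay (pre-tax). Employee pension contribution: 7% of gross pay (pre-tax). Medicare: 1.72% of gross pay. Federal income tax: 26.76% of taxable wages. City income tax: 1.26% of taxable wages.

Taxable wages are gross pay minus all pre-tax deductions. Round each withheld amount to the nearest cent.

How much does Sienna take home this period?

$764.89

Gross pay: 40 × $31.66 = $1,266.40
Employee pension contribution: $1,266.40 × 0.07 = $88.65
403(b) contribution: $1,266.40 × 0.067 = $84.85
Pre-tax total = $88.65 + $84.85 = $173.50
Taxable wages = $1,266.40 − $173.50 = $1,092.90
City income tax: $1,092.90 × 0.0126 = $13.77
Federal income tax: $1,092.90 × 0.2676 = $292.46
Medicare: $1,266.40 × 0.0172 = $21.78
Total deductions = $88.65 + $84.85 + $13.77 + $292.46 + $21.78 = $501.51
Net pay = $1,266.40 − $501.51 = $764.89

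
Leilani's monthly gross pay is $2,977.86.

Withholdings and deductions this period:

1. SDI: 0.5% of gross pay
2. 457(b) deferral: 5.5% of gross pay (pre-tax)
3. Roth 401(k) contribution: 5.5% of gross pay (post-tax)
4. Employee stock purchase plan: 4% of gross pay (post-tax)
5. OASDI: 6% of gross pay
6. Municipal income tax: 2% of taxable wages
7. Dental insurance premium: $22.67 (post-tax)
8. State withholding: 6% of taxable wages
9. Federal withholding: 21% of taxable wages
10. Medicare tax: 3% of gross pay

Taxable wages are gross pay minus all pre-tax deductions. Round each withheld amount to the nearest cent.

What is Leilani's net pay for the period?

$1,409.54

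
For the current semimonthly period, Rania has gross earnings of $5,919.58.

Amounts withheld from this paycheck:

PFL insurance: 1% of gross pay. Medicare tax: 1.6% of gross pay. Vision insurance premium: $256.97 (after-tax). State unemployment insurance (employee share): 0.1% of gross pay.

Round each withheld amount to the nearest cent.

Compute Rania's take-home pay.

State unemployment insurance (employee share): $5,919.58 × 0.001 = $5.92
Medicare tax: $5,919.58 × 0.016 = $94.71
PFL insurance: $5,919.58 × 0.01 = $59.20
Vision insurance premium: $256.97
Total deductions = $5.92 + $94.71 + $59.20 + $256.97 = $416.80
Net pay = $5,919.58 − $416.80 = $5,502.78

$5,502.78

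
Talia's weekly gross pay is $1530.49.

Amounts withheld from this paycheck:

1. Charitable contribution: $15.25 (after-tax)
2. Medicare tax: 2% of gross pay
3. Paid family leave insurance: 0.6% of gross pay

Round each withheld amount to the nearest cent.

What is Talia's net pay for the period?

Medicare tax: $1530.49 × 0.02 = $30.61
Paid family leave insurance: $1530.49 × 0.006 = $9.18
Charitable contribution: $15.25
Total deductions = $30.61 + $9.18 + $15.25 = $55.04
Net pay = $1530.49 − $55.04 = $1475.45

$1475.45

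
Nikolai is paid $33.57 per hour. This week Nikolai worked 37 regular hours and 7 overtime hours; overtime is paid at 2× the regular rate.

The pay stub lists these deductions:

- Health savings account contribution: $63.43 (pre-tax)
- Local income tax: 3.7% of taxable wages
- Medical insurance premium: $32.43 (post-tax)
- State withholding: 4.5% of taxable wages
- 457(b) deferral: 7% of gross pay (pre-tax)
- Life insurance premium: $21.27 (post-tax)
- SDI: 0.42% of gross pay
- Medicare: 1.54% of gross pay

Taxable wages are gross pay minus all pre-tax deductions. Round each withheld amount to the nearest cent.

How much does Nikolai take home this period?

$1316.17

Regular pay: 37 × $33.57 = $1242.09
Overtime pay: 7 × $33.57 × 2 = $469.98
Gross pay = $1242.09 + $469.98 = $1712.07
Health savings account contribution: $63.43
457(b) deferral: $1712.07 × 0.07 = $119.84
Pre-tax total = $63.43 + $119.84 = $183.27
Taxable wages = $1712.07 − $183.27 = $1528.80
Local income tax: $1528.80 × 0.037 = $56.57
State withholding: $1528.80 × 0.045 = $68.80
Medicare: $1712.07 × 0.0154 = $26.37
SDI: $1712.07 × 0.0042 = $7.19
Medical insurance premium: $32.43
Life insurance premium: $21.27
Total deductions = $63.43 + $119.84 + $56.57 + $68.80 + $26.37 + $7.19 + $32.43 + $21.27 = $395.90
Net pay = $1712.07 − $395.90 = $1316.17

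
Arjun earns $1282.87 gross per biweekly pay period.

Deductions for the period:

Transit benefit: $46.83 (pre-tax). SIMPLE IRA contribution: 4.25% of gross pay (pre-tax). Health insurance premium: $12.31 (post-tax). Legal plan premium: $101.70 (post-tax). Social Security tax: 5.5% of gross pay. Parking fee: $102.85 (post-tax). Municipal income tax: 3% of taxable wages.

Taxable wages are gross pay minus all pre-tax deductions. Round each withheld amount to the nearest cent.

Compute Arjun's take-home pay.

Transit benefit: $46.83
SIMPLE IRA contribution: $1282.87 × 0.0425 = $54.52
Pre-tax total = $46.83 + $54.52 = $101.35
Taxable wages = $1282.87 − $101.35 = $1181.52
Municipal income tax: $1181.52 × 0.03 = $35.45
Social Security tax: $1282.87 × 0.055 = $70.56
Health insurance premium: $12.31
Legal plan premium: $101.70
Parking fee: $102.85
Total deductions = $46.83 + $54.52 + $35.45 + $70.56 + $12.31 + $101.70 + $102.85 = $424.22
Net pay = $1282.87 − $424.22 = $858.65

$858.65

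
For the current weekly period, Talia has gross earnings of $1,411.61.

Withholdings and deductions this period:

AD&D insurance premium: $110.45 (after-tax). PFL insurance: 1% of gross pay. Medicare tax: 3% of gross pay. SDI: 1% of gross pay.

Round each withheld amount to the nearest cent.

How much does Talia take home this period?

PFL insurance: $1,411.61 × 0.01 = $14.12
Medicare tax: $1,411.61 × 0.03 = $42.35
SDI: $1,411.61 × 0.01 = $14.12
AD&D insurance premium: $110.45
Total deductions = $14.12 + $42.35 + $14.12 + $110.45 = $181.04
Net pay = $1,411.61 − $181.04 = $1,230.57

$1,230.57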